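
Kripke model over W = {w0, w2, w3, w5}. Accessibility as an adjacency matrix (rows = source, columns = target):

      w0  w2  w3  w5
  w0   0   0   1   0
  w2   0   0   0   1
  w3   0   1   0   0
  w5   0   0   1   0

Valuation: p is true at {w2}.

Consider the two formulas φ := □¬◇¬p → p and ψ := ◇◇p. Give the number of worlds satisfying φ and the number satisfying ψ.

For □¬◇¬p → p:
w0: □¬◇¬p is T, p is F. ✗
w2: □¬◇¬p is F, p is T. ✓
w3: □¬◇¬p is F, p is F. ✓
w5: □¬◇¬p is T, p is F. ✗
— 2 worlds.
For ◇◇p:
w0: successors {w3}; ◇p there: w3:T. ✓
w2: successors {w5}; ◇p there: w5:F. ✗
w3: successors {w2}; ◇p there: w2:F. ✗
w5: successors {w3}; ◇p there: w3:T. ✓
— 2 worlds.

2 and 2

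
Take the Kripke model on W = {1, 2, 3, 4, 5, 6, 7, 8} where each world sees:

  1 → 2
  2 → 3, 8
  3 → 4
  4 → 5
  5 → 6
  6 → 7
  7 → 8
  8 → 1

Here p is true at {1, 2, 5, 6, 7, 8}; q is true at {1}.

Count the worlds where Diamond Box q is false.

6

1: successors {2}; Box q there: 2:F. ✗
2: successors {3, 8}; Box q there: 3:F, 8:T. ✓
3: successors {4}; Box q there: 4:F. ✗
4: successors {5}; Box q there: 5:F. ✗
5: successors {6}; Box q there: 6:F. ✗
6: successors {7}; Box q there: 7:F. ✗
7: successors {8}; Box q there: 8:T. ✓
8: successors {1}; Box q there: 1:F. ✗
Satisfying worlds: {2, 7}.
So Diamond Box q fails at the other 6 worlds.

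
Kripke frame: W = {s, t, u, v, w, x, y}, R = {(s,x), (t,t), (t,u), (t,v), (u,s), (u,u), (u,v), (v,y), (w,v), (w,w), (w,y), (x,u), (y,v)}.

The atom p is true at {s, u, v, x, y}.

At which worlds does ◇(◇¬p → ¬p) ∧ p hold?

{s, u, v, x, y}

s: ◇(◇¬p → ¬p) is T, p is T. ✓
t: ◇(◇¬p → ¬p) is T, p is F. ✗
u: ◇(◇¬p → ¬p) is T, p is T. ✓
v: ◇(◇¬p → ¬p) is T, p is T. ✓
w: ◇(◇¬p → ¬p) is T, p is F. ✗
x: ◇(◇¬p → ¬p) is T, p is T. ✓
y: ◇(◇¬p → ¬p) is T, p is T. ✓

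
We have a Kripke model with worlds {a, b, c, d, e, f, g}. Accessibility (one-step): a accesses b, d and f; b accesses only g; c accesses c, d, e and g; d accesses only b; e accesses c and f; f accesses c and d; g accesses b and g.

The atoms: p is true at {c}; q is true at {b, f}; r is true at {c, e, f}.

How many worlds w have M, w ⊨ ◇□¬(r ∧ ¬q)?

a: successors {b, d, f}; □¬(r ∧ ¬q) there: b:T, d:T, f:F. ✓
b: successors {g}; □¬(r ∧ ¬q) there: g:T. ✓
c: successors {c, d, e, g}; □¬(r ∧ ¬q) there: c:F, d:T, e:F, g:T. ✓
d: successors {b}; □¬(r ∧ ¬q) there: b:T. ✓
e: successors {c, f}; □¬(r ∧ ¬q) there: c:F, f:F. ✗
f: successors {c, d}; □¬(r ∧ ¬q) there: c:F, d:T. ✓
g: successors {b, g}; □¬(r ∧ ¬q) there: b:T, g:T. ✓
Satisfying worlds: {a, b, c, d, f, g}.

6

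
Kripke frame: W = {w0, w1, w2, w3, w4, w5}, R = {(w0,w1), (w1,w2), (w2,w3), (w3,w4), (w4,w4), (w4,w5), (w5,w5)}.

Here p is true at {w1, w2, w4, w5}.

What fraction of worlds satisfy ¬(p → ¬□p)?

w0: p → ¬□p is T. ✗
w1: p → ¬□p is F. ✓
w2: p → ¬□p is T. ✗
w3: p → ¬□p is T. ✗
w4: p → ¬□p is F. ✓
w5: p → ¬□p is F. ✓
That's 3 of 6 worlds, so 3/6 = 1/2.

1/2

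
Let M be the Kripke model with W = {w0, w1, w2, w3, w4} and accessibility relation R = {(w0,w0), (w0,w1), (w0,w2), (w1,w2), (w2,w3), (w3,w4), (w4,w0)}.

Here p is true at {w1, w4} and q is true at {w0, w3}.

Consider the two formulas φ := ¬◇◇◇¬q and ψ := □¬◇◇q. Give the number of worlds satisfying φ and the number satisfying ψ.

1 and 1

For ¬◇◇◇¬q:
w0: ◇◇◇¬q is T. ✗
w1: ◇◇◇¬q is T. ✗
w2: ◇◇◇¬q is F. ✓
w3: ◇◇◇¬q is T. ✗
w4: ◇◇◇¬q is T. ✗
— 1 world.
For □¬◇◇q:
w0: successors {w0, w1, w2}; ¬◇◇q there: w0:F, w1:F, w2:T. ✗
w1: successors {w2}; ¬◇◇q there: w2:T. ✓
w2: successors {w3}; ¬◇◇q there: w3:F. ✗
w3: successors {w4}; ¬◇◇q there: w4:F. ✗
w4: successors {w0}; ¬◇◇q there: w0:F. ✗
— 1 world.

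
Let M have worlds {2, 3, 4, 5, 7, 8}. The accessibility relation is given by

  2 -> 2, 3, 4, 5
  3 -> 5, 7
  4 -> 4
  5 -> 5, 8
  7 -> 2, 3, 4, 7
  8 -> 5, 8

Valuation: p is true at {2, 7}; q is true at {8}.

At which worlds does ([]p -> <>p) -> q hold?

2: []p -> <>p is T, q is F. ✗
3: []p -> <>p is T, q is F. ✗
4: []p -> <>p is T, q is F. ✗
5: []p -> <>p is T, q is F. ✗
7: []p -> <>p is T, q is F. ✗
8: []p -> <>p is T, q is T. ✓

{8}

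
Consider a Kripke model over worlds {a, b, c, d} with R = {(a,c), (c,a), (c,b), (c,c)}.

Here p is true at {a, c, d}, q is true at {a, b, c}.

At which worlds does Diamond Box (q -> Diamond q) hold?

{c}

a: successors {c}; Box (q -> Diamond q) there: c:F. ✗
b: no successors, so Diamond Box (q -> Diamond q) fails. ✗
c: successors {a, b, c}; Box (q -> Diamond q) there: a:T, b:T, c:F. ✓
d: no successors, so Diamond Box (q -> Diamond q) fails. ✗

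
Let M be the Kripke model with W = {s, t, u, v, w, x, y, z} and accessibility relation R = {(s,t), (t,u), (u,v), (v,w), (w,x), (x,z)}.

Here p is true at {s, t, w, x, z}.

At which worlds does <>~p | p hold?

{s, t, u, w, x, z}

s: <>~p is F, p is T. ✓
t: <>~p is T, p is T. ✓
u: <>~p is T, p is F. ✓
v: <>~p is F, p is F. ✗
w: <>~p is F, p is T. ✓
x: <>~p is F, p is T. ✓
y: <>~p is F, p is F. ✗
z: <>~p is F, p is T. ✓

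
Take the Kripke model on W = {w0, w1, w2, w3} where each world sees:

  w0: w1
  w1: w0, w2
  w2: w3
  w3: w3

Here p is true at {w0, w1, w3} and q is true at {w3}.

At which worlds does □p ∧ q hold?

{w3}

w0: □p is T, q is F. ✗
w1: □p is F, q is F. ✗
w2: □p is T, q is F. ✗
w3: □p is T, q is T. ✓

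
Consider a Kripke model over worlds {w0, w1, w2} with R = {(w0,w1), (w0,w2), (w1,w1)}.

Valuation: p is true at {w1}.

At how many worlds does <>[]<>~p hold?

w0: successors {w1, w2}; []<>~p there: w1:F, w2:T. ✓
w1: successors {w1}; []<>~p there: w1:F. ✗
w2: no successors, so <>[]<>~p fails. ✗
Satisfying worlds: {w0}.

1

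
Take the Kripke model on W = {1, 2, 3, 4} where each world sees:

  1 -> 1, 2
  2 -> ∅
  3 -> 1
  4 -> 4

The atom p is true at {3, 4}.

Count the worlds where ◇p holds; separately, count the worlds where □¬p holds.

For ◇p:
1: successors {1, 2}; p there: 1:F, 2:F. ✗
2: no successors, so ◇p fails. ✗
3: successors {1}; p there: 1:F. ✗
4: successors {4}; p there: 4:T. ✓
— 1 world.
For □¬p:
1: successors {1, 2}; ¬p there: 1:T, 2:T. ✓
2: no successors, so □¬p holds vacuously. ✓
3: successors {1}; ¬p there: 1:T. ✓
4: successors {4}; ¬p there: 4:F. ✗
— 3 worlds.

1 and 3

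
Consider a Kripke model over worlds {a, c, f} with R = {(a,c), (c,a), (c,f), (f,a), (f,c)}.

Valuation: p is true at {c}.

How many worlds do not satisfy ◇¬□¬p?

1

a: successors {c}; ¬□¬p there: c:F. ✗
c: successors {a, f}; ¬□¬p there: a:T, f:T. ✓
f: successors {a, c}; ¬□¬p there: a:T, c:F. ✓
Satisfying worlds: {c, f}.
So ◇¬□¬p fails at the other 1 world.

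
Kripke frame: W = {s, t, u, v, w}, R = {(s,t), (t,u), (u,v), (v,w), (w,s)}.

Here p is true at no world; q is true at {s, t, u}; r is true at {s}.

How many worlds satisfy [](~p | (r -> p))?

s: successors {t}; ~p | (r -> p) there: t:T. ✓
t: successors {u}; ~p | (r -> p) there: u:T. ✓
u: successors {v}; ~p | (r -> p) there: v:T. ✓
v: successors {w}; ~p | (r -> p) there: w:T. ✓
w: successors {s}; ~p | (r -> p) there: s:T. ✓
Satisfying worlds: {s, t, u, v, w}.

5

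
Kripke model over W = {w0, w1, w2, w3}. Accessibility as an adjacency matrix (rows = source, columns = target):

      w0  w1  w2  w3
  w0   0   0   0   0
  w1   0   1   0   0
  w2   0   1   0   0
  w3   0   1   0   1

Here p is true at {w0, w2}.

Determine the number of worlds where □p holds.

1

w0: no successors, so □p holds vacuously. ✓
w1: successors {w1}; p there: w1:F. ✗
w2: successors {w1}; p there: w1:F. ✗
w3: successors {w1, w3}; p there: w1:F, w3:F. ✗
Satisfying worlds: {w0}.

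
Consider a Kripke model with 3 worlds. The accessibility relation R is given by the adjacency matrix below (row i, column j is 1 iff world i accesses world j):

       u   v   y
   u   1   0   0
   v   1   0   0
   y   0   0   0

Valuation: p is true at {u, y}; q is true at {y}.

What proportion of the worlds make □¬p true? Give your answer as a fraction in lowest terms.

u: successors {u}; ¬p there: u:F. ✗
v: successors {u}; ¬p there: u:F. ✗
y: no successors, so □¬p holds vacuously. ✓
That's 1 of 3 worlds, so 1/3.

1/3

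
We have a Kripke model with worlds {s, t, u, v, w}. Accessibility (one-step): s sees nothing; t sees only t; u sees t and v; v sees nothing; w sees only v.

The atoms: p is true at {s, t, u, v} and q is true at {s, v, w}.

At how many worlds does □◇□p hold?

s: no successors, so □◇□p holds vacuously. ✓
t: successors {t}; ◇□p there: t:T. ✓
u: successors {t, v}; ◇□p there: t:T, v:F. ✗
v: no successors, so □◇□p holds vacuously. ✓
w: successors {v}; ◇□p there: v:F. ✗
Satisfying worlds: {s, t, v}.

3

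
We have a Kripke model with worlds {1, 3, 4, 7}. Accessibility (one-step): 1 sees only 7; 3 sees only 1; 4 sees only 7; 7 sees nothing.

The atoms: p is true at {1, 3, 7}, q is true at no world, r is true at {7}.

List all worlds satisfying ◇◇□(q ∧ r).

1: successors {7}; ◇□(q ∧ r) there: 7:F. ✗
3: successors {1}; ◇□(q ∧ r) there: 1:T. ✓
4: successors {7}; ◇□(q ∧ r) there: 7:F. ✗
7: no successors, so ◇◇□(q ∧ r) fails. ✗

{3}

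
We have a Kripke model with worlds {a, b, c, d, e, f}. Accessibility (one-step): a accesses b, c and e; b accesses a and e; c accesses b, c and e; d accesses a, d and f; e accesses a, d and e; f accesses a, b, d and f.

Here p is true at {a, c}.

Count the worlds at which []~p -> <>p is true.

a: []~p is F, <>p is T. ✓
b: []~p is F, <>p is T. ✓
c: []~p is F, <>p is T. ✓
d: []~p is F, <>p is T. ✓
e: []~p is F, <>p is T. ✓
f: []~p is F, <>p is T. ✓
Satisfying worlds: {a, b, c, d, e, f}.

6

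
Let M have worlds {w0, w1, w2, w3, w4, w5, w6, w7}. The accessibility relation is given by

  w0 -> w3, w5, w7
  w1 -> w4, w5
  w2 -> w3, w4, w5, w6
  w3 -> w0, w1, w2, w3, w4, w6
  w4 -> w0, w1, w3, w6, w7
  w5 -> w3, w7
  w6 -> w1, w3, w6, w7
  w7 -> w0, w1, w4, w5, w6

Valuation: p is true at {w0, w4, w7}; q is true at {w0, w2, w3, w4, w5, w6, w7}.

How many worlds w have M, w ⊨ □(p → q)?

8

w0: successors {w3, w5, w7}; p → q there: w3:T, w5:T, w7:T. ✓
w1: successors {w4, w5}; p → q there: w4:T, w5:T. ✓
w2: successors {w3, w4, w5, w6}; p → q there: w3:T, w4:T, w5:T, w6:T. ✓
w3: successors {w0, w1, w2, w3, w4, w6}; p → q there: w0:T, w1:T, w2:T, w3:T, w4:T, w6:T. ✓
w4: successors {w0, w1, w3, w6, w7}; p → q there: w0:T, w1:T, w3:T, w6:T, w7:T. ✓
w5: successors {w3, w7}; p → q there: w3:T, w7:T. ✓
w6: successors {w1, w3, w6, w7}; p → q there: w1:T, w3:T, w6:T, w7:T. ✓
w7: successors {w0, w1, w4, w5, w6}; p → q there: w0:T, w1:T, w4:T, w5:T, w6:T. ✓
Satisfying worlds: {w0, w1, w2, w3, w4, w5, w6, w7}.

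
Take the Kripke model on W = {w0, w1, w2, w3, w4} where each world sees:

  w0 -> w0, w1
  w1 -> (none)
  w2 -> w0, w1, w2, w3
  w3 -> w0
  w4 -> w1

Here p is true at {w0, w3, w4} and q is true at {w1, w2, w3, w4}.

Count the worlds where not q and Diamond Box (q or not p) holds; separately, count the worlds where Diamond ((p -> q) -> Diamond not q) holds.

1 and 3

For not q and Diamond Box (q or not p):
w0: not q is T, Diamond Box (q or not p) is T. ✓
w1: not q is F, Diamond Box (q or not p) is F. ✗
w2: not q is F, Diamond Box (q or not p) is T. ✗
w3: not q is F, Diamond Box (q or not p) is F. ✗
w4: not q is F, Diamond Box (q or not p) is T. ✗
— 1 world.
For Diamond ((p -> q) -> Diamond not q):
w0: successors {w0, w1}; (p -> q) -> Diamond not q there: w0:T, w1:F. ✓
w1: no successors, so Diamond ((p -> q) -> Diamond not q) fails. ✗
w2: successors {w0, w1, w2, w3}; (p -> q) -> Diamond not q there: w0:T, w1:F, w2:T, w3:T. ✓
w3: successors {w0}; (p -> q) -> Diamond not q there: w0:T. ✓
w4: successors {w1}; (p -> q) -> Diamond not q there: w1:F. ✗
— 3 worlds.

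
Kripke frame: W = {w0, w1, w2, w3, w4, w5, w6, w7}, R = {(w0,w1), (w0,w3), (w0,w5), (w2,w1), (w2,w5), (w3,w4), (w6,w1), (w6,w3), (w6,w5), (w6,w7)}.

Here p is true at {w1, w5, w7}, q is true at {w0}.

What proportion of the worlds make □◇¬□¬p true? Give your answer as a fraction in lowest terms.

1/2

w0: successors {w1, w3, w5}; ◇¬□¬p there: w1:F, w3:F, w5:F. ✗
w1: no successors, so □◇¬□¬p holds vacuously. ✓
w2: successors {w1, w5}; ◇¬□¬p there: w1:F, w5:F. ✗
w3: successors {w4}; ◇¬□¬p there: w4:F. ✗
w4: no successors, so □◇¬□¬p holds vacuously. ✓
w5: no successors, so □◇¬□¬p holds vacuously. ✓
w6: successors {w1, w3, w5, w7}; ◇¬□¬p there: w1:F, w3:F, w5:F, w7:F. ✗
w7: no successors, so □◇¬□¬p holds vacuously. ✓
That's 4 of 8 worlds, so 4/8 = 1/2.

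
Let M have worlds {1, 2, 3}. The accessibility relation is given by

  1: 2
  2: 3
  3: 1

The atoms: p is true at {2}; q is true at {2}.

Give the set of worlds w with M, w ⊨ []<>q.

{3}

1: successors {2}; <>q there: 2:F. ✗
2: successors {3}; <>q there: 3:F. ✗
3: successors {1}; <>q there: 1:T. ✓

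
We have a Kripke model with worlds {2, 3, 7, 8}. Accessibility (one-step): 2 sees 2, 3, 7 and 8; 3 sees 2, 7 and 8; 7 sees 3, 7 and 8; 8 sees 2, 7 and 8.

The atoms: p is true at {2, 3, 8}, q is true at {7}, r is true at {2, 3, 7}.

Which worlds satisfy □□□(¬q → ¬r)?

2: successors {2, 3, 7, 8}; □□(¬q → ¬r) there: 2:F, 3:F, 7:F, 8:F. ✗
3: successors {2, 7, 8}; □□(¬q → ¬r) there: 2:F, 7:F, 8:F. ✗
7: successors {3, 7, 8}; □□(¬q → ¬r) there: 3:F, 7:F, 8:F. ✗
8: successors {2, 7, 8}; □□(¬q → ¬r) there: 2:F, 7:F, 8:F. ✗

∅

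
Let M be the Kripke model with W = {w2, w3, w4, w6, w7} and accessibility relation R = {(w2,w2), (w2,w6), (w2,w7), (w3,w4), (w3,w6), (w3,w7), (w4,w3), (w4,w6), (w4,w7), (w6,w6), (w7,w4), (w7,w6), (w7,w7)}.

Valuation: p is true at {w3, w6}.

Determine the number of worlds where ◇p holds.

w2: successors {w2, w6, w7}; p there: w2:F, w6:T, w7:F. ✓
w3: successors {w4, w6, w7}; p there: w4:F, w6:T, w7:F. ✓
w4: successors {w3, w6, w7}; p there: w3:T, w6:T, w7:F. ✓
w6: successors {w6}; p there: w6:T. ✓
w7: successors {w4, w6, w7}; p there: w4:F, w6:T, w7:F. ✓
Satisfying worlds: {w2, w3, w4, w6, w7}.

5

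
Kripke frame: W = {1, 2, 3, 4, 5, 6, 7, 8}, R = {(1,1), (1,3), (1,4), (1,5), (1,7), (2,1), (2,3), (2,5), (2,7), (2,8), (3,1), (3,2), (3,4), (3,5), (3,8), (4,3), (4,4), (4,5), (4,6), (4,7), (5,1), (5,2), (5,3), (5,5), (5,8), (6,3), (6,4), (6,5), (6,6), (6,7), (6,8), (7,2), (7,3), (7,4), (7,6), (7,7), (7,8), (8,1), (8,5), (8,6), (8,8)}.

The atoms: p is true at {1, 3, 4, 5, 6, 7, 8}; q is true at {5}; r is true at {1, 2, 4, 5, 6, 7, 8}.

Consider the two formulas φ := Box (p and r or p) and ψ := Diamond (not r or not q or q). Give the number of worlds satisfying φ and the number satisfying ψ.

For Box (p and r or p):
1: successors {1, 3, 4, 5, 7}; p and r or p there: 1:T, 3:T, 4:T, 5:T, 7:T. ✓
2: successors {1, 3, 5, 7, 8}; p and r or p there: 1:T, 3:T, 5:T, 7:T, 8:T. ✓
3: successors {1, 2, 4, 5, 8}; p and r or p there: 1:T, 2:F, 4:T, 5:T, 8:T. ✗
4: successors {3, 4, 5, 6, 7}; p and r or p there: 3:T, 4:T, 5:T, 6:T, 7:T. ✓
5: successors {1, 2, 3, 5, 8}; p and r or p there: 1:T, 2:F, 3:T, 5:T, 8:T. ✗
6: successors {3, 4, 5, 6, 7, 8}; p and r or p there: 3:T, 4:T, 5:T, 6:T, 7:T, 8:T. ✓
7: successors {2, 3, 4, 6, 7, 8}; p and r or p there: 2:F, 3:T, 4:T, 6:T, 7:T, 8:T. ✗
8: successors {1, 5, 6, 8}; p and r or p there: 1:T, 5:T, 6:T, 8:T. ✓
— 5 worlds.
For Diamond (not r or not q or q):
1: successors {1, 3, 4, 5, 7}; not r or not q or q there: 1:T, 3:T, 4:T, 5:T, 7:T. ✓
2: successors {1, 3, 5, 7, 8}; not r or not q or q there: 1:T, 3:T, 5:T, 7:T, 8:T. ✓
3: successors {1, 2, 4, 5, 8}; not r or not q or q there: 1:T, 2:T, 4:T, 5:T, 8:T. ✓
4: successors {3, 4, 5, 6, 7}; not r or not q or q there: 3:T, 4:T, 5:T, 6:T, 7:T. ✓
5: successors {1, 2, 3, 5, 8}; not r or not q or q there: 1:T, 2:T, 3:T, 5:T, 8:T. ✓
6: successors {3, 4, 5, 6, 7, 8}; not r or not q or q there: 3:T, 4:T, 5:T, 6:T, 7:T, 8:T. ✓
7: successors {2, 3, 4, 6, 7, 8}; not r or not q or q there: 2:T, 3:T, 4:T, 6:T, 7:T, 8:T. ✓
8: successors {1, 5, 6, 8}; not r or not q or q there: 1:T, 5:T, 6:T, 8:T. ✓
— 8 worlds.

5 and 8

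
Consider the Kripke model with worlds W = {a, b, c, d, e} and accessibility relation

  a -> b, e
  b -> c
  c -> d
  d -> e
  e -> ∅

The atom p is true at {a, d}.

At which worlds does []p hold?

{c, e}

a: successors {b, e}; p there: b:F, e:F. ✗
b: successors {c}; p there: c:F. ✗
c: successors {d}; p there: d:T. ✓
d: successors {e}; p there: e:F. ✗
e: no successors, so []p holds vacuously. ✓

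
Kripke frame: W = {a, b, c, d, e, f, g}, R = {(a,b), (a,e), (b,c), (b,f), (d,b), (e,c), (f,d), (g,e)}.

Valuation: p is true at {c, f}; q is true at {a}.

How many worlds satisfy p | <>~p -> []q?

3

a: p | <>~p is T, []q is F. ✗
b: p | <>~p is F, []q is F. ✓
c: p | <>~p is T, []q is T. ✓
d: p | <>~p is T, []q is F. ✗
e: p | <>~p is F, []q is F. ✓
f: p | <>~p is T, []q is F. ✗
g: p | <>~p is T, []q is F. ✗
Satisfying worlds: {b, c, e}.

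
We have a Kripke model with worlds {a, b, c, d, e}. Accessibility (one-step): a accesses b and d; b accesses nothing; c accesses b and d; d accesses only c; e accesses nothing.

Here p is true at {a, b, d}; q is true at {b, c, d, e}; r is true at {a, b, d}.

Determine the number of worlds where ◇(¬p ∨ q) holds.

a: successors {b, d}; ¬p ∨ q there: b:T, d:T. ✓
b: no successors, so ◇(¬p ∨ q) fails. ✗
c: successors {b, d}; ¬p ∨ q there: b:T, d:T. ✓
d: successors {c}; ¬p ∨ q there: c:T. ✓
e: no successors, so ◇(¬p ∨ q) fails. ✗
Satisfying worlds: {a, c, d}.

3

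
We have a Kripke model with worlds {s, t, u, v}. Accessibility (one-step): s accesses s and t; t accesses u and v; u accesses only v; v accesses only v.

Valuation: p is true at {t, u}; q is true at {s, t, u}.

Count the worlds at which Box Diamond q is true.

s: successors {s, t}; Diamond q there: s:T, t:T. ✓
t: successors {u, v}; Diamond q there: u:F, v:F. ✗
u: successors {v}; Diamond q there: v:F. ✗
v: successors {v}; Diamond q there: v:F. ✗
Satisfying worlds: {s}.

1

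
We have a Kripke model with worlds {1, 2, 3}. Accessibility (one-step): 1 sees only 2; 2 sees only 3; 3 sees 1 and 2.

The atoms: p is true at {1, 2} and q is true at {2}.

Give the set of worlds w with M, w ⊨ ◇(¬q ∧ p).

{3}

1: successors {2}; ¬q ∧ p there: 2:F. ✗
2: successors {3}; ¬q ∧ p there: 3:F. ✗
3: successors {1, 2}; ¬q ∧ p there: 1:T, 2:F. ✓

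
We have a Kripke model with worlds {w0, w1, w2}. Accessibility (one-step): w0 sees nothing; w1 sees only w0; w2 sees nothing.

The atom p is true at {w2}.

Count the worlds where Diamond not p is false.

2

w0: no successors, so Diamond not p fails. ✗
w1: successors {w0}; not p there: w0:T. ✓
w2: no successors, so Diamond not p fails. ✗
Satisfying worlds: {w1}.
So Diamond not p fails at the other 2 worlds.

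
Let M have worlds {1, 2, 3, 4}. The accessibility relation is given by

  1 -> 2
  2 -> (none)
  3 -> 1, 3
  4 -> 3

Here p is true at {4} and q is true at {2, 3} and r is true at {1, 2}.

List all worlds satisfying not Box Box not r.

1: Box Box not r is T. ✗
2: Box Box not r is T. ✗
3: Box Box not r is F. ✓
4: Box Box not r is F. ✓

{3, 4}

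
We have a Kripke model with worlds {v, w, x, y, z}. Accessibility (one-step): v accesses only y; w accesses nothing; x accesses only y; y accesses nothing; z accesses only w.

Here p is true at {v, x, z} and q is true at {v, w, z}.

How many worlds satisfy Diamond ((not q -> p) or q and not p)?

1

v: successors {y}; (not q -> p) or q and not p there: y:F. ✗
w: no successors, so Diamond ((not q -> p) or q and not p) fails. ✗
x: successors {y}; (not q -> p) or q and not p there: y:F. ✗
y: no successors, so Diamond ((not q -> p) or q and not p) fails. ✗
z: successors {w}; (not q -> p) or q and not p there: w:T. ✓
Satisfying worlds: {z}.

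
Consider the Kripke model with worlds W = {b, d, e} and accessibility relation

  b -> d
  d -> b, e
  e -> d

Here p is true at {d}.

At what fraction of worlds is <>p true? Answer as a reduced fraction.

b: successors {d}; p there: d:T. ✓
d: successors {b, e}; p there: b:F, e:F. ✗
e: successors {d}; p there: d:T. ✓
That's 2 of 3 worlds, so 2/3.

2/3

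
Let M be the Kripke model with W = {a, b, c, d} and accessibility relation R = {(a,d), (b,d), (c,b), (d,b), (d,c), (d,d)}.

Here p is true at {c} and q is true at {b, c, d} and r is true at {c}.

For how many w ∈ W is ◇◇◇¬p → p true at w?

1

a: ◇◇◇¬p is T, p is F. ✗
b: ◇◇◇¬p is T, p is F. ✗
c: ◇◇◇¬p is T, p is T. ✓
d: ◇◇◇¬p is T, p is F. ✗
Satisfying worlds: {c}.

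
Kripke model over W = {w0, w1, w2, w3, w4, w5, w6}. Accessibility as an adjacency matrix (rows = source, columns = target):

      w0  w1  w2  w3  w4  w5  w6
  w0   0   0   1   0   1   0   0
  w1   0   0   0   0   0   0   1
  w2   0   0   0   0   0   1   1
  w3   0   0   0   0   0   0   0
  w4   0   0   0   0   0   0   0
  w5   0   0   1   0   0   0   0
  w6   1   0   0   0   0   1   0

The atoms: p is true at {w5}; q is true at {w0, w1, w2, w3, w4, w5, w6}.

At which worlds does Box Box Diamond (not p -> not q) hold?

{w3, w4}

w0: successors {w2, w4}; Box Diamond (not p -> not q) there: w2:F, w4:T. ✗
w1: successors {w6}; Box Diamond (not p -> not q) there: w6:F. ✗
w2: successors {w5, w6}; Box Diamond (not p -> not q) there: w5:T, w6:F. ✗
w3: no successors, so Box Box Diamond (not p -> not q) holds vacuously. ✓
w4: no successors, so Box Box Diamond (not p -> not q) holds vacuously. ✓
w5: successors {w2}; Box Diamond (not p -> not q) there: w2:F. ✗
w6: successors {w0, w5}; Box Diamond (not p -> not q) there: w0:F, w5:T. ✗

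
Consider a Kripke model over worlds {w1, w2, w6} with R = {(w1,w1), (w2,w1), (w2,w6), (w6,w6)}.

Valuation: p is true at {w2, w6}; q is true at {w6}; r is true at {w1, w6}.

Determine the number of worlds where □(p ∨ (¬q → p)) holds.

w1: successors {w1}; p ∨ (¬q → p) there: w1:F. ✗
w2: successors {w1, w6}; p ∨ (¬q → p) there: w1:F, w6:T. ✗
w6: successors {w6}; p ∨ (¬q → p) there: w6:T. ✓
Satisfying worlds: {w6}.

1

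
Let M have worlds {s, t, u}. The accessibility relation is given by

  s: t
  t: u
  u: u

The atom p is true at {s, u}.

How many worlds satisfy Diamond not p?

1

s: successors {t}; not p there: t:T. ✓
t: successors {u}; not p there: u:F. ✗
u: successors {u}; not p there: u:F. ✗
Satisfying worlds: {s}.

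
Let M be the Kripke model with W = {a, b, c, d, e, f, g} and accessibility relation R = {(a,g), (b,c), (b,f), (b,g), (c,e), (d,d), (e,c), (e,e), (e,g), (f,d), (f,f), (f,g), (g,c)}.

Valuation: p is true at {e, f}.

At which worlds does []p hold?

a: successors {g}; p there: g:F. ✗
b: successors {c, f, g}; p there: c:F, f:T, g:F. ✗
c: successors {e}; p there: e:T. ✓
d: successors {d}; p there: d:F. ✗
e: successors {c, e, g}; p there: c:F, e:T, g:F. ✗
f: successors {d, f, g}; p there: d:F, f:T, g:F. ✗
g: successors {c}; p there: c:F. ✗

{c}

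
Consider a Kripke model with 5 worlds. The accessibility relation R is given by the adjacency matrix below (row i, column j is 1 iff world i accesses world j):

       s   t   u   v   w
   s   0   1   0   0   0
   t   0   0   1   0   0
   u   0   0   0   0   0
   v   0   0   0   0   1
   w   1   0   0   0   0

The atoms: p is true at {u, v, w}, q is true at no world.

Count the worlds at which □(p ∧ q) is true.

s: successors {t}; p ∧ q there: t:F. ✗
t: successors {u}; p ∧ q there: u:F. ✗
u: no successors, so □(p ∧ q) holds vacuously. ✓
v: successors {w}; p ∧ q there: w:F. ✗
w: successors {s}; p ∧ q there: s:F. ✗
Satisfying worlds: {u}.

1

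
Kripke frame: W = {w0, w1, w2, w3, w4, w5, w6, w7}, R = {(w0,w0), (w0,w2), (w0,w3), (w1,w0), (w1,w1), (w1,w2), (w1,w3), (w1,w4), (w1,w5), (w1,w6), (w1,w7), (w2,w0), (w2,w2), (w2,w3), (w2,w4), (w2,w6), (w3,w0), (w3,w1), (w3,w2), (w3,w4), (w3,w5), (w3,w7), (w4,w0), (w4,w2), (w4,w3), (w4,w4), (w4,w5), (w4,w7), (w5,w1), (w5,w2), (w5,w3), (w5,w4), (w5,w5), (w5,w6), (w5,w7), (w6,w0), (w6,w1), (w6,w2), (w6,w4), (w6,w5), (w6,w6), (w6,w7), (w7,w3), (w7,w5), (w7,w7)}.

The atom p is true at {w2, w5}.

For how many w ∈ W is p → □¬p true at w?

6

w0: p is F, □¬p is F. ✓
w1: p is F, □¬p is F. ✓
w2: p is T, □¬p is F. ✗
w3: p is F, □¬p is F. ✓
w4: p is F, □¬p is F. ✓
w5: p is T, □¬p is F. ✗
w6: p is F, □¬p is F. ✓
w7: p is F, □¬p is F. ✓
Satisfying worlds: {w0, w1, w3, w4, w6, w7}.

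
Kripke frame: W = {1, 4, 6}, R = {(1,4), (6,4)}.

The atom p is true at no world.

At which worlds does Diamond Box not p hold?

{1, 6}

1: successors {4}; Box not p there: 4:T. ✓
4: no successors, so Diamond Box not p fails. ✗
6: successors {4}; Box not p there: 4:T. ✓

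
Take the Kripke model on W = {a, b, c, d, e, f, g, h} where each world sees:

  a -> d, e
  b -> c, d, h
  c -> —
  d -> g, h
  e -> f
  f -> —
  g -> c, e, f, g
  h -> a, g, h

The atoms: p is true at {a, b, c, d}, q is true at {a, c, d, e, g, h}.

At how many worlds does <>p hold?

4

a: successors {d, e}; p there: d:T, e:F. ✓
b: successors {c, d, h}; p there: c:T, d:T, h:F. ✓
c: no successors, so <>p fails. ✗
d: successors {g, h}; p there: g:F, h:F. ✗
e: successors {f}; p there: f:F. ✗
f: no successors, so <>p fails. ✗
g: successors {c, e, f, g}; p there: c:T, e:F, f:F, g:F. ✓
h: successors {a, g, h}; p there: a:T, g:F, h:F. ✓
Satisfying worlds: {a, b, g, h}.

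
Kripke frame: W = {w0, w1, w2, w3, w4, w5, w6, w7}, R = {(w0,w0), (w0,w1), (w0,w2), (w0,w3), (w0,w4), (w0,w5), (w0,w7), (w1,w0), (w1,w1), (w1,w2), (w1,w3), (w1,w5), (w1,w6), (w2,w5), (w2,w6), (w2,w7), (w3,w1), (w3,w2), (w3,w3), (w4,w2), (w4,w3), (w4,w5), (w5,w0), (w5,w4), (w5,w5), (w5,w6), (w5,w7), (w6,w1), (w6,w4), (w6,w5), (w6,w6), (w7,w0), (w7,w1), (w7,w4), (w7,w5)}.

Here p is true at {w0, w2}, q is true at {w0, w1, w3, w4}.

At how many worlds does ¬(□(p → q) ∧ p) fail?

1

w0: □(p → q) ∧ p is F. ✓
w1: □(p → q) ∧ p is F. ✓
w2: □(p → q) ∧ p is T. ✗
w3: □(p → q) ∧ p is F. ✓
w4: □(p → q) ∧ p is F. ✓
w5: □(p → q) ∧ p is F. ✓
w6: □(p → q) ∧ p is F. ✓
w7: □(p → q) ∧ p is F. ✓
Satisfying worlds: {w0, w1, w3, w4, w5, w6, w7}.
So ¬(□(p → q) ∧ p) fails at the other 1 world.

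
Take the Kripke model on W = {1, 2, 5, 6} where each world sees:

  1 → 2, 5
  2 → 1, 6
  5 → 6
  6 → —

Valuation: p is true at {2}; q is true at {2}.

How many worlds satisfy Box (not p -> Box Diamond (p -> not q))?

1: successors {2, 5}; not p -> Box Diamond (p -> not q) there: 2:T, 5:F. ✗
2: successors {1, 6}; not p -> Box Diamond (p -> not q) there: 1:T, 6:T. ✓
5: successors {6}; not p -> Box Diamond (p -> not q) there: 6:T. ✓
6: no successors, so Box (not p -> Box Diamond (p -> not q)) holds vacuously. ✓
Satisfying worlds: {2, 5, 6}.

3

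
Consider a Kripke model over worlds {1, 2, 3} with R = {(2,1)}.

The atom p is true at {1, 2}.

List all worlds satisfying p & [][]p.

{1, 2}

1: p is T, [][]p is T. ✓
2: p is T, [][]p is T. ✓
3: p is F, [][]p is T. ✗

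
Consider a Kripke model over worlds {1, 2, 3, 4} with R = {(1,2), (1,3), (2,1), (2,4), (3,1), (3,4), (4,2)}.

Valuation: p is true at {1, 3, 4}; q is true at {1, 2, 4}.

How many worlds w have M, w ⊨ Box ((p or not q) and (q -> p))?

1: successors {2, 3}; (p or not q) and (q -> p) there: 2:F, 3:T. ✗
2: successors {1, 4}; (p or not q) and (q -> p) there: 1:T, 4:T. ✓
3: successors {1, 4}; (p or not q) and (q -> p) there: 1:T, 4:T. ✓
4: successors {2}; (p or not q) and (q -> p) there: 2:F. ✗
Satisfying worlds: {2, 3}.

2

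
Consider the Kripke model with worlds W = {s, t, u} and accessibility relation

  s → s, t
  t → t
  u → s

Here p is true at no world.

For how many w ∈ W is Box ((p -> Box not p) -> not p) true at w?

s: successors {s, t}; (p -> Box not p) -> not p there: s:T, t:T. ✓
t: successors {t}; (p -> Box not p) -> not p there: t:T. ✓
u: successors {s}; (p -> Box not p) -> not p there: s:T. ✓
Satisfying worlds: {s, t, u}.

3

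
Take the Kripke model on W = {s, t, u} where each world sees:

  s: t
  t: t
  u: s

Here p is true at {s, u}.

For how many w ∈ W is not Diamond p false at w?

1

s: Diamond p is F. ✓
t: Diamond p is F. ✓
u: Diamond p is T. ✗
Satisfying worlds: {s, t}.
So not Diamond p fails at the other 1 world.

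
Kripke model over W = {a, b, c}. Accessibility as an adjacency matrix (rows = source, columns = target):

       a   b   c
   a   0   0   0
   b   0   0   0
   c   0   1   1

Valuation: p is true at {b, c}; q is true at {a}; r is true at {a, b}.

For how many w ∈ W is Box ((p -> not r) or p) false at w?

0

a: no successors, so Box ((p -> not r) or p) holds vacuously. ✓
b: no successors, so Box ((p -> not r) or p) holds vacuously. ✓
c: successors {b, c}; (p -> not r) or p there: b:T, c:T. ✓
Satisfying worlds: {a, b, c}.
So Box ((p -> not r) or p) fails at the other 0 worlds.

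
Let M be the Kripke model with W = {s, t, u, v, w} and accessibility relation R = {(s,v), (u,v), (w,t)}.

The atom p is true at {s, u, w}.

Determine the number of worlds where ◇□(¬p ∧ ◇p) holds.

3

s: successors {v}; □(¬p ∧ ◇p) there: v:T. ✓
t: no successors, so ◇□(¬p ∧ ◇p) fails. ✗
u: successors {v}; □(¬p ∧ ◇p) there: v:T. ✓
v: no successors, so ◇□(¬p ∧ ◇p) fails. ✗
w: successors {t}; □(¬p ∧ ◇p) there: t:T. ✓
Satisfying worlds: {s, u, w}.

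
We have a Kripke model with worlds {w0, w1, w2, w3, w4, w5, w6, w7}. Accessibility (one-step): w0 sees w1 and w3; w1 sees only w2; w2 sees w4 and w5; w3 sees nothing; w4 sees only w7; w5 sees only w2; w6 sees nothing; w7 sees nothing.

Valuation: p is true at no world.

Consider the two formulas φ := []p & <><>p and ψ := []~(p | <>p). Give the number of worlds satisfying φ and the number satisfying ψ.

0 and 8

For []p & <><>p:
w0: []p is F, <><>p is F. ✗
w1: []p is F, <><>p is F. ✗
w2: []p is F, <><>p is F. ✗
w3: []p is T, <><>p is F. ✗
w4: []p is F, <><>p is F. ✗
w5: []p is F, <><>p is F. ✗
w6: []p is T, <><>p is F. ✗
w7: []p is T, <><>p is F. ✗
— 0 worlds.
For []~(p | <>p):
w0: successors {w1, w3}; ~(p | <>p) there: w1:T, w3:T. ✓
w1: successors {w2}; ~(p | <>p) there: w2:T. ✓
w2: successors {w4, w5}; ~(p | <>p) there: w4:T, w5:T. ✓
w3: no successors, so []~(p | <>p) holds vacuously. ✓
w4: successors {w7}; ~(p | <>p) there: w7:T. ✓
w5: successors {w2}; ~(p | <>p) there: w2:T. ✓
w6: no successors, so []~(p | <>p) holds vacuously. ✓
w7: no successors, so []~(p | <>p) holds vacuously. ✓
— 8 worlds.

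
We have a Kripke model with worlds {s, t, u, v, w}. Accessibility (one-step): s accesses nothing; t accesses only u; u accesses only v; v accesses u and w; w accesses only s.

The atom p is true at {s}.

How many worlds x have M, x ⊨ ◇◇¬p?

s: no successors, so ◇◇¬p fails. ✗
t: successors {u}; ◇¬p there: u:T. ✓
u: successors {v}; ◇¬p there: v:T. ✓
v: successors {u, w}; ◇¬p there: u:T, w:F. ✓
w: successors {s}; ◇¬p there: s:F. ✗
Satisfying worlds: {t, u, v}.

3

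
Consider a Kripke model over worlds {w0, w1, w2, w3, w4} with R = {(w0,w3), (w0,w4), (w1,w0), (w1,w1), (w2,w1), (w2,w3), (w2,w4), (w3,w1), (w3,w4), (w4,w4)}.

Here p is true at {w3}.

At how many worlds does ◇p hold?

2

w0: successors {w3, w4}; p there: w3:T, w4:F. ✓
w1: successors {w0, w1}; p there: w0:F, w1:F. ✗
w2: successors {w1, w3, w4}; p there: w1:F, w3:T, w4:F. ✓
w3: successors {w1, w4}; p there: w1:F, w4:F. ✗
w4: successors {w4}; p there: w4:F. ✗
Satisfying worlds: {w0, w2}.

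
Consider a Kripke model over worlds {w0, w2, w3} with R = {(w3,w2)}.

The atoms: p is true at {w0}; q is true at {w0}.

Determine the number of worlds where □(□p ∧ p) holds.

w0: no successors, so □(□p ∧ p) holds vacuously. ✓
w2: no successors, so □(□p ∧ p) holds vacuously. ✓
w3: successors {w2}; □p ∧ p there: w2:F. ✗
Satisfying worlds: {w0, w2}.

2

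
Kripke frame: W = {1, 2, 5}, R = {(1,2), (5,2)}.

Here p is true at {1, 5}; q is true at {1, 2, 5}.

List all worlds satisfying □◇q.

{2}

1: successors {2}; ◇q there: 2:F. ✗
2: no successors, so □◇q holds vacuously. ✓
5: successors {2}; ◇q there: 2:F. ✗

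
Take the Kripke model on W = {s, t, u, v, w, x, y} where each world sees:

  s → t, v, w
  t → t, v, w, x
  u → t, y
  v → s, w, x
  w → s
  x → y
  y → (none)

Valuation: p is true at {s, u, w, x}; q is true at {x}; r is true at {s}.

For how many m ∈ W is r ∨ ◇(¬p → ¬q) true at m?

6

s: r is T, ◇(¬p → ¬q) is T. ✓
t: r is F, ◇(¬p → ¬q) is T. ✓
u: r is F, ◇(¬p → ¬q) is T. ✓
v: r is F, ◇(¬p → ¬q) is T. ✓
w: r is F, ◇(¬p → ¬q) is T. ✓
x: r is F, ◇(¬p → ¬q) is T. ✓
y: r is F, ◇(¬p → ¬q) is F. ✗
Satisfying worlds: {s, t, u, v, w, x}.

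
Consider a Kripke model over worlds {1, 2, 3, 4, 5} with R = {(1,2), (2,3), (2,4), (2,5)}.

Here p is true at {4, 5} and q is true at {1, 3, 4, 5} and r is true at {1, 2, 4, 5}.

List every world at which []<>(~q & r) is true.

{3, 4, 5}

1: successors {2}; <>(~q & r) there: 2:F. ✗
2: successors {3, 4, 5}; <>(~q & r) there: 3:F, 4:F, 5:F. ✗
3: no successors, so []<>(~q & r) holds vacuously. ✓
4: no successors, so []<>(~q & r) holds vacuously. ✓
5: no successors, so []<>(~q & r) holds vacuously. ✓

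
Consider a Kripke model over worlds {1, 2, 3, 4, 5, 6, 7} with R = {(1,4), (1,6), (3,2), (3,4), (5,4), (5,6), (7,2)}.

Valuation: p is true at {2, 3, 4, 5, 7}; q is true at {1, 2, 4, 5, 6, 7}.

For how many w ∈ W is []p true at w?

5

1: successors {4, 6}; p there: 4:T, 6:F. ✗
2: no successors, so []p holds vacuously. ✓
3: successors {2, 4}; p there: 2:T, 4:T. ✓
4: no successors, so []p holds vacuously. ✓
5: successors {4, 6}; p there: 4:T, 6:F. ✗
6: no successors, so []p holds vacuously. ✓
7: successors {2}; p there: 2:T. ✓
Satisfying worlds: {2, 3, 4, 6, 7}.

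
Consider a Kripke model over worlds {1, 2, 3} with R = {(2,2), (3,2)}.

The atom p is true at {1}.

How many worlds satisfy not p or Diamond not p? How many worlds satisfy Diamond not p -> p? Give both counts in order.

2 and 1

For not p or Diamond not p:
1: not p is F, Diamond not p is F. ✗
2: not p is T, Diamond not p is T. ✓
3: not p is T, Diamond not p is T. ✓
— 2 worlds.
For Diamond not p -> p:
1: Diamond not p is F, p is T. ✓
2: Diamond not p is T, p is F. ✗
3: Diamond not p is T, p is F. ✗
— 1 world.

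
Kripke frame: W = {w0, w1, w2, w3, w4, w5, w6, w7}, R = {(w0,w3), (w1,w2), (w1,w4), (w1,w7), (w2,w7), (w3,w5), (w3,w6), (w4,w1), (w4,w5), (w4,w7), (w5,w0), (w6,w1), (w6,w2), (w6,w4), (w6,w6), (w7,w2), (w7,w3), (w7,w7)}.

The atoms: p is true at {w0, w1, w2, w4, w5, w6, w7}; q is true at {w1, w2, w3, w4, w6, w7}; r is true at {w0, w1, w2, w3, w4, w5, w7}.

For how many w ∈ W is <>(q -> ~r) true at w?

w0: successors {w3}; q -> ~r there: w3:F. ✗
w1: successors {w2, w4, w7}; q -> ~r there: w2:F, w4:F, w7:F. ✗
w2: successors {w7}; q -> ~r there: w7:F. ✗
w3: successors {w5, w6}; q -> ~r there: w5:T, w6:T. ✓
w4: successors {w1, w5, w7}; q -> ~r there: w1:F, w5:T, w7:F. ✓
w5: successors {w0}; q -> ~r there: w0:T. ✓
w6: successors {w1, w2, w4, w6}; q -> ~r there: w1:F, w2:F, w4:F, w6:T. ✓
w7: successors {w2, w3, w7}; q -> ~r there: w2:F, w3:F, w7:F. ✗
Satisfying worlds: {w3, w4, w5, w6}.

4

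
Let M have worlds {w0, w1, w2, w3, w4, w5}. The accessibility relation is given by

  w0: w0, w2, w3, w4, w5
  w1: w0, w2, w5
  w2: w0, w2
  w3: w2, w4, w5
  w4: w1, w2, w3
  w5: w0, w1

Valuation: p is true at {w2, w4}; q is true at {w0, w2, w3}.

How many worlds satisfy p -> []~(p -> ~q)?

4

w0: p is F, []~(p -> ~q) is F. ✓
w1: p is F, []~(p -> ~q) is F. ✓
w2: p is T, []~(p -> ~q) is F. ✗
w3: p is F, []~(p -> ~q) is F. ✓
w4: p is T, []~(p -> ~q) is F. ✗
w5: p is F, []~(p -> ~q) is F. ✓
Satisfying worlds: {w0, w1, w3, w5}.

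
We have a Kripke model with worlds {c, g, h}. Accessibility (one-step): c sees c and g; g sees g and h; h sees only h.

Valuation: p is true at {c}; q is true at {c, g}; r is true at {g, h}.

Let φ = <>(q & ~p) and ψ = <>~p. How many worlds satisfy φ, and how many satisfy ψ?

For <>(q & ~p):
c: successors {c, g}; q & ~p there: c:F, g:T. ✓
g: successors {g, h}; q & ~p there: g:T, h:F. ✓
h: successors {h}; q & ~p there: h:F. ✗
— 2 worlds.
For <>~p:
c: successors {c, g}; ~p there: c:F, g:T. ✓
g: successors {g, h}; ~p there: g:T, h:T. ✓
h: successors {h}; ~p there: h:T. ✓
— 3 worlds.

2 and 3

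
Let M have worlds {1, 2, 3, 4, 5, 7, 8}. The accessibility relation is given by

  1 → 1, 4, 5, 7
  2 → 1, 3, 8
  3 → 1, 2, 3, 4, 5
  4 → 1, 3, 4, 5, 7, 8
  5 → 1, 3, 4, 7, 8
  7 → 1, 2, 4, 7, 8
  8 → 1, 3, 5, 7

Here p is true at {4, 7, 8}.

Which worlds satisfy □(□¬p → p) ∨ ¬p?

{1, 2, 3, 4, 5, 7, 8}

1: □(□¬p → p) is T, ¬p is T. ✓
2: □(□¬p → p) is T, ¬p is T. ✓
3: □(□¬p → p) is T, ¬p is T. ✓
4: □(□¬p → p) is T, ¬p is F. ✓
5: □(□¬p → p) is T, ¬p is T. ✓
7: □(□¬p → p) is T, ¬p is F. ✓
8: □(□¬p → p) is T, ¬p is F. ✓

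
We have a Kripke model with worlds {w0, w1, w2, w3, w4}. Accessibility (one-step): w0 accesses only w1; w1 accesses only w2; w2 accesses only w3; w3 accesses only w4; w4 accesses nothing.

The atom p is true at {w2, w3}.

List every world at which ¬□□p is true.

{w2}

w0: □□p is T. ✗
w1: □□p is T. ✗
w2: □□p is F. ✓
w3: □□p is T. ✗
w4: □□p is T. ✗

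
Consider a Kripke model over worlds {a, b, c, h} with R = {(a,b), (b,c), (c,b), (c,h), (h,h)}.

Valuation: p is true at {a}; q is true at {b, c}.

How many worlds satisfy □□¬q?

1

a: successors {b}; □¬q there: b:F. ✗
b: successors {c}; □¬q there: c:F. ✗
c: successors {b, h}; □¬q there: b:F, h:T. ✗
h: successors {h}; □¬q there: h:T. ✓
Satisfying worlds: {h}.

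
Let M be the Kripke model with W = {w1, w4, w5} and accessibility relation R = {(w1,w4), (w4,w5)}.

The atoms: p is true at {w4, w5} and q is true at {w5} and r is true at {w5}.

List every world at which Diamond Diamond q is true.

{w1}

w1: successors {w4}; Diamond q there: w4:T. ✓
w4: successors {w5}; Diamond q there: w5:F. ✗
w5: no successors, so Diamond Diamond q fails. ✗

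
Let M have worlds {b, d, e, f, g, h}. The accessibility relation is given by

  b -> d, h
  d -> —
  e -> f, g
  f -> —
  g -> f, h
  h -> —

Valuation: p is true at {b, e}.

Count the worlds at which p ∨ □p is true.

b: p is T, □p is F. ✓
d: p is F, □p is T. ✓
e: p is T, □p is F. ✓
f: p is F, □p is T. ✓
g: p is F, □p is F. ✗
h: p is F, □p is T. ✓
Satisfying worlds: {b, d, e, f, h}.

5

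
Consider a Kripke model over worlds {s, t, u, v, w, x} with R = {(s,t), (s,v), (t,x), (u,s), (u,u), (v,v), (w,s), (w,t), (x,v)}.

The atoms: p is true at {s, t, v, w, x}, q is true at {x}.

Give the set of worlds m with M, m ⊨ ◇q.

{t}

s: successors {t, v}; q there: t:F, v:F. ✗
t: successors {x}; q there: x:T. ✓
u: successors {s, u}; q there: s:F, u:F. ✗
v: successors {v}; q there: v:F. ✗
w: successors {s, t}; q there: s:F, t:F. ✗
x: successors {v}; q there: v:F. ✗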